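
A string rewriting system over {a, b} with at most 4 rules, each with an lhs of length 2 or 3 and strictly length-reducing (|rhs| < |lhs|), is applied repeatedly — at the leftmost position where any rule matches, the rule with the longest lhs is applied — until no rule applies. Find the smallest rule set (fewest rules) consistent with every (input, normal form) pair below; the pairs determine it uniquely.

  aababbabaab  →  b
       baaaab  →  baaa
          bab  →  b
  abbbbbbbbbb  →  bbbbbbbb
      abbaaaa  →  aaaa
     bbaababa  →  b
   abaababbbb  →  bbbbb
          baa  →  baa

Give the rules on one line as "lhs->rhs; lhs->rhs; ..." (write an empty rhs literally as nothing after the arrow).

ab->; aba->ba; abb->; bba->b

  | aababbabaab => ababbabaab => babbabaab => babaab => bbaab => bab => b
  | baaaab => baaa
  | bab => b
  | abbbbbbbbbb => bbbbbbbb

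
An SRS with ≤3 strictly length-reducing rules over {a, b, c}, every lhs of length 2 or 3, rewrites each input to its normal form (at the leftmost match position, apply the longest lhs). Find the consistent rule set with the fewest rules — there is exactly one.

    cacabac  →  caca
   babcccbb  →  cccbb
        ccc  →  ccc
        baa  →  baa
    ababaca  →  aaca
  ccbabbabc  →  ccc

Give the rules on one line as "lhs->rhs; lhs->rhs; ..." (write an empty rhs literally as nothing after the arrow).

bab->; bac->

  | cacabac => caca
  | babcccbb => cccbb
  | ccc
  | baa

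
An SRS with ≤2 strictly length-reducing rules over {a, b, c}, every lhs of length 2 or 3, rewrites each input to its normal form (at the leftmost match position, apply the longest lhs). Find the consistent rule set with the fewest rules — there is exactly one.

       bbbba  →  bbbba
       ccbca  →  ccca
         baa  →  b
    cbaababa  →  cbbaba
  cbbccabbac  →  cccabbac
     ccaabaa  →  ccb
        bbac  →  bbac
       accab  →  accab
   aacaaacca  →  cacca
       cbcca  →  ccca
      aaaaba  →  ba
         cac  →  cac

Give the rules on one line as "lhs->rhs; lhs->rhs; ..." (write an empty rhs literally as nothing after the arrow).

aa->; bc->c

  | bbbba
  | ccbca => ccca
  | baa => b
  | cbaababa => cbbaba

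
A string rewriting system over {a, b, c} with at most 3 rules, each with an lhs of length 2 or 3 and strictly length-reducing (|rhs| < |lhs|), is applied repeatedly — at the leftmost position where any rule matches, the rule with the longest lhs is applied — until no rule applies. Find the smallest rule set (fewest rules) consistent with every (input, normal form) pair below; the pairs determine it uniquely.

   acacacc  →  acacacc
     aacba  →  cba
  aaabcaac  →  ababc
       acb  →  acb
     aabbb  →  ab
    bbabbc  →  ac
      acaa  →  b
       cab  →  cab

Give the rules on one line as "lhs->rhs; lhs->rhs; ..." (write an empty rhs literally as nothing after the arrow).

aa->; bb->a; caa->ab

  | acacacc
  | aacba => cba
  | aaabcaac => abcaac => ababc
  | acb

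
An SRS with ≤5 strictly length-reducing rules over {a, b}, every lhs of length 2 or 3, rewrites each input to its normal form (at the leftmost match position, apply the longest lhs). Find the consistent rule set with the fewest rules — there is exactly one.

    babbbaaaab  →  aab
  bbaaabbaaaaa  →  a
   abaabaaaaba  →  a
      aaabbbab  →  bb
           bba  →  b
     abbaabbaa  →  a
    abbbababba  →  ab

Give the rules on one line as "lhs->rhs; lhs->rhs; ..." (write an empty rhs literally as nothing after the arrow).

aaa->; ba->; baa->ab; bab->

  | babbbaaaab => bbaaaab => babaab => aab
  | bbaaabbaaaaa => bababbaaaaa => abbaaaaa => ababaaa => aaaa => a
  | abaabaaaaba => aabbaaaaba => aababaaba => aaaaba => aba => a
  | aaabbbab => bbbab => bb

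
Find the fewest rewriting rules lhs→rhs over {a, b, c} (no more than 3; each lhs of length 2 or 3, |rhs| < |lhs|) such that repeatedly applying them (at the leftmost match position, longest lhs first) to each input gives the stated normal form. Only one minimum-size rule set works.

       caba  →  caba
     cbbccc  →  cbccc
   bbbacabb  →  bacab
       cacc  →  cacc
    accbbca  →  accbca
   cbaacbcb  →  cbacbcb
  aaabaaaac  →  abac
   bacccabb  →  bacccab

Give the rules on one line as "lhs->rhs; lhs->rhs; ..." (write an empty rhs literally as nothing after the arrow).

aa->a; bb->b

  | caba
  | cbbccc => cbccc
  | bbbacabb => bbacabb => bacabb => bacab
  | cacc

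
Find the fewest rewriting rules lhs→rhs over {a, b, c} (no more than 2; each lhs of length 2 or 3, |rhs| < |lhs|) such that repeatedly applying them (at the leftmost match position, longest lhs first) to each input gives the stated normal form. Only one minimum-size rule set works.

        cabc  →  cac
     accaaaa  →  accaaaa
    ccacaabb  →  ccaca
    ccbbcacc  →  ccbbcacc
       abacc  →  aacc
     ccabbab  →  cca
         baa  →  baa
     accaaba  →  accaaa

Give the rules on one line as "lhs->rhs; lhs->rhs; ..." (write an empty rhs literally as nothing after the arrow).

ab->a; abb->

  | cabc => cac
  | accaaaa
  | ccacaabb => ccaca
  | ccbbcacc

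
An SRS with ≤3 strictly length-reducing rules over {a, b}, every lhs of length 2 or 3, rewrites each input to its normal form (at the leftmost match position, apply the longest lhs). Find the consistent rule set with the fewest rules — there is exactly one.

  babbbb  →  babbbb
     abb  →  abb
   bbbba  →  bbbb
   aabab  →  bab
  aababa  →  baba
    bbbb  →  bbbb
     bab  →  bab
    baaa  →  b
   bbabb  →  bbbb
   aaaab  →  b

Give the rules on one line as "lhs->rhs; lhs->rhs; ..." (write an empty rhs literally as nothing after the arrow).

aa->; aaa->aa; bba->bb

  | babbbb
  | abb
  | bbbba => bbbb
  | aabab => bab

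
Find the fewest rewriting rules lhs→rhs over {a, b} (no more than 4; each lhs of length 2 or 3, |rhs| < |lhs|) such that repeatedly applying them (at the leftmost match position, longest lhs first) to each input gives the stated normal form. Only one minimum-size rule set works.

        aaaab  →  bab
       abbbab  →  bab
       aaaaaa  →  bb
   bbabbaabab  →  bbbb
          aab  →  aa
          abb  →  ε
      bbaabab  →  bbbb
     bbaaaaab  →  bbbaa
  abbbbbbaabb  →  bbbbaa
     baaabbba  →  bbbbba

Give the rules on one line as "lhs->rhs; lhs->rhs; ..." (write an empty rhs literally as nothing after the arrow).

  | aaaab => bab
  | abbbab => bab
  | aaaaaa => baaa => bb
  | bbabbaabab => bbaabab => bbaaab => bbbb

aaa->b; aab->aa; abb->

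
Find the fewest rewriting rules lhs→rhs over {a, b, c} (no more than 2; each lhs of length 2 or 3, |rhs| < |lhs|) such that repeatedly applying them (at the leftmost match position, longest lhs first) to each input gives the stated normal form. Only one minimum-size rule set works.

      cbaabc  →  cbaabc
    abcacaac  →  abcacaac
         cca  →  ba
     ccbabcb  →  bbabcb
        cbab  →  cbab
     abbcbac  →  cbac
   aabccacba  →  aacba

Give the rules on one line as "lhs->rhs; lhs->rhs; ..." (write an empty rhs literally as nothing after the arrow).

  | cbaabc
  | abcacaac
  | cca => ba
  | ccbabcb => bbabcb

abb->; cc->b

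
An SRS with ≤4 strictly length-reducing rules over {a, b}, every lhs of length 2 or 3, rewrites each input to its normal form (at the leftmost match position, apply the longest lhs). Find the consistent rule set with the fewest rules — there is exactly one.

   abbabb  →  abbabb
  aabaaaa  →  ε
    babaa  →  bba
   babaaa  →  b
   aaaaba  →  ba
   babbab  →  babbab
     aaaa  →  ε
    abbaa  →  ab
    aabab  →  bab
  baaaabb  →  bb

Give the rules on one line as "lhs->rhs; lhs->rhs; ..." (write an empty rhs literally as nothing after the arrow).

  | abbabb
  | aabaaaa => baaaa => aa => ε
  | babaa => bba
  | babaaa => bbaa => b

aa->; aba->b; baa->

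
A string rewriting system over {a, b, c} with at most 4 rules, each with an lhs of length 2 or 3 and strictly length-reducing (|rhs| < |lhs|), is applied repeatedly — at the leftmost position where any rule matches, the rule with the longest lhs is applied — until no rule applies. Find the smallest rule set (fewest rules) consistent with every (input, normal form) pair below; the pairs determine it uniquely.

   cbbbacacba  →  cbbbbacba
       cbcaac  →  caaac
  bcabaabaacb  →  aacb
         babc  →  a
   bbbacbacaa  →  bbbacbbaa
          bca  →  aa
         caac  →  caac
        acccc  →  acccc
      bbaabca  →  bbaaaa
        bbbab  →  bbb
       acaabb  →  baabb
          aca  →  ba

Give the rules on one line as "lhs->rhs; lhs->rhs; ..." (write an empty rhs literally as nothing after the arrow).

aba->; aca->ba; bab->b; bc->a

  | cbbbacacba => cbbbbacba
  | cbcaac => caaac
  | bcabaabaacb => aabaabaacb => aabaacb => aacb
  | babc => bc => a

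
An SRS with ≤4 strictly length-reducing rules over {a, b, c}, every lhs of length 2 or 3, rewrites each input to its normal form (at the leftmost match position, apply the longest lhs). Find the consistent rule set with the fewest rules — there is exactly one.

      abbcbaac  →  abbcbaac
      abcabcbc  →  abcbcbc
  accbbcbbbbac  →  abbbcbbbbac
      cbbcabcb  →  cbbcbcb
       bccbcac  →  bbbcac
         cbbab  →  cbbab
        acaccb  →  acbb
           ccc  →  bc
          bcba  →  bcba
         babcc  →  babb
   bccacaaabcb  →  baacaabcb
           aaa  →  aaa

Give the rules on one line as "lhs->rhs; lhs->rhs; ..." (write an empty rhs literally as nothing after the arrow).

  | abbcbaac
  | abcabcbc => abcbcbc
  | accbbcbbbbac => abbbcbbbbac
  | cbbcabcb => cbbcbcb

cab->cb; cc->b; cca->ac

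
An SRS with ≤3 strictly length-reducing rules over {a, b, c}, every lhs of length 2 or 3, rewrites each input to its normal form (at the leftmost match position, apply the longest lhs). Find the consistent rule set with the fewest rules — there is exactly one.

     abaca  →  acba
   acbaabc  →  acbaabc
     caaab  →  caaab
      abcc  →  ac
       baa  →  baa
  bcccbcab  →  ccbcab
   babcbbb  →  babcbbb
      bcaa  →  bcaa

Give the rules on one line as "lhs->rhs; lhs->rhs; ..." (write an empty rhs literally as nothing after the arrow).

bac->cb; bcc->c

  | abaca => acba
  | acbaabc
  | caaab
  | abcc => ac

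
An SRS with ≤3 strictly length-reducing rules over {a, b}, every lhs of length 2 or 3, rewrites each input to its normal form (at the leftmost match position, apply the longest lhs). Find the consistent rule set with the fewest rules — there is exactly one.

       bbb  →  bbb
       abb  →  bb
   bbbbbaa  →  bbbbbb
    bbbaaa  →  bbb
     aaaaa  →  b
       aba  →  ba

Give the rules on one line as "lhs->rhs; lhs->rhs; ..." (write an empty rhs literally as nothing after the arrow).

  | bbb
  | abb => bb
  | bbbbbaa => bbbbbb
  | bbbaaa => bbb

aa->b; aaa->; ab->b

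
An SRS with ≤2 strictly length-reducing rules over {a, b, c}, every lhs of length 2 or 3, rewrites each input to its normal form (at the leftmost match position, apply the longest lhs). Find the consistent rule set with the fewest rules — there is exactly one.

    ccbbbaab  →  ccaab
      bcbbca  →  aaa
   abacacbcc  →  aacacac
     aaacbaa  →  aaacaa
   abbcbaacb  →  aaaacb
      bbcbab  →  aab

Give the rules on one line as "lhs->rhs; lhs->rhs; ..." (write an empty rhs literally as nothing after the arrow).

  | ccbbbaab => ccbbaab => ccbaab => ccaab
  | bcbbca => abbca => abaa => aaa
  | abacacbcc => aacacbcc => aacacac
  | aaacbaa => aaacaa

ba->a; bc->a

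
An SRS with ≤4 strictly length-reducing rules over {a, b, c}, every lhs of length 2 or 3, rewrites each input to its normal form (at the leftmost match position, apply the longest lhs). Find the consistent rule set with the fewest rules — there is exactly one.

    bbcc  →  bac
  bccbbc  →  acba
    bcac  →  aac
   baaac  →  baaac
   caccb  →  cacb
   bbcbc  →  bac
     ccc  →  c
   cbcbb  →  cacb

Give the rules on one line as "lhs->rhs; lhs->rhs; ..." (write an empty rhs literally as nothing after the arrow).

bc->a; bcb->ac; cc->c

  | bbcc => bac
  | bccbbc => acbbc => acba
  | bcac => aac
  | baaac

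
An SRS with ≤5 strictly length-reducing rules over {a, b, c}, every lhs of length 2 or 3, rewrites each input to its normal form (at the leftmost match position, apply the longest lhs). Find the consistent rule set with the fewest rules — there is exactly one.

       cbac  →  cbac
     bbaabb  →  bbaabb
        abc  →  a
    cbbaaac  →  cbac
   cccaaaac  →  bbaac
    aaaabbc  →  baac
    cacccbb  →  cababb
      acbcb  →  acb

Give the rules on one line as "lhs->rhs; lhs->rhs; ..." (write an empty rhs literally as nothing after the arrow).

  | cbac
  | bbaabb
  | abc => a
  | cbbaaac => cbbbc => cbac

aaa->b; bbc->ac; bc->; ccc->ba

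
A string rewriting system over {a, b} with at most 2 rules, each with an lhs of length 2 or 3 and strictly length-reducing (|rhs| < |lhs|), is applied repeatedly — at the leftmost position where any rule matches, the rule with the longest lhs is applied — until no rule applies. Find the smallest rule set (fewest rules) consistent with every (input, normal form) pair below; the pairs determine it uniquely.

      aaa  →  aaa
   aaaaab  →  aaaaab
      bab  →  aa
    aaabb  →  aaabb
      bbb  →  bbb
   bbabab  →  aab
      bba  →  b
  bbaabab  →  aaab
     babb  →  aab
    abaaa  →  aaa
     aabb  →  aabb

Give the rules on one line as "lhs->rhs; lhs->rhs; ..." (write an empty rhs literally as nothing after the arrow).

ba->; bab->aa

  | aaa
  | aaaaab
  | bab => aa
  | aaabb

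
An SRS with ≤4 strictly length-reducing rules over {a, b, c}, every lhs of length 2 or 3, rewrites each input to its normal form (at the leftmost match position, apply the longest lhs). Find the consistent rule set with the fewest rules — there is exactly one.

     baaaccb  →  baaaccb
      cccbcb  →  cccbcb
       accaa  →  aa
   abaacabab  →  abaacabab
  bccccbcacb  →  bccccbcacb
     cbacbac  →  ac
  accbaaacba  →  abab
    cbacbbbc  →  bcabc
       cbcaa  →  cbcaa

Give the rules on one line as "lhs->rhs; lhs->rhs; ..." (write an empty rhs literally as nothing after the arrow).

  | baaaccb
  | cccbcb
  | accaa => aa
  | abaacabab

bb->a; cba->b; cca->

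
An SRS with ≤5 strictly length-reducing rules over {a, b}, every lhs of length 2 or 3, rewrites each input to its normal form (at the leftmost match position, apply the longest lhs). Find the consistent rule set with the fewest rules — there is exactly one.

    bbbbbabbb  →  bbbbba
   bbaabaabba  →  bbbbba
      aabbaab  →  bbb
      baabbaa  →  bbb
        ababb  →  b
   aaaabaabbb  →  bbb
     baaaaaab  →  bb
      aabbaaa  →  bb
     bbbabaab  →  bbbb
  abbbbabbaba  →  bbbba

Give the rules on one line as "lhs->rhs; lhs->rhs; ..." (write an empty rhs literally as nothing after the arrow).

  | bbbbbabbb => bbbbbabb => bbbbbab => bbbbba
  | bbaabaabba => bbbaabba => bbbbba
  | aabbaab => bbaab => bbb
  | baabbaa => bbbaa => bbb

aa->; aaa->; ab->; bab->ba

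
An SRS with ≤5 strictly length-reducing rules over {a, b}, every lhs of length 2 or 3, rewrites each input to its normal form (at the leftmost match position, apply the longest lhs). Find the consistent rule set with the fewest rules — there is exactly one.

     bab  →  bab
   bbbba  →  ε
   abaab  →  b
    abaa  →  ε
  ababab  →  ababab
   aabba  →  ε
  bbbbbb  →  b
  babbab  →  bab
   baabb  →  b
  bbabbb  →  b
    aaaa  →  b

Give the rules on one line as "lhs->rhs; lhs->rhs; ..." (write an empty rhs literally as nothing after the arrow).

  | bab
  | bbbba => bbba => bba => ε
  | abaab => abbb => b
  | abaa => abb => ε

aa->b; abb->; bb->b; bba->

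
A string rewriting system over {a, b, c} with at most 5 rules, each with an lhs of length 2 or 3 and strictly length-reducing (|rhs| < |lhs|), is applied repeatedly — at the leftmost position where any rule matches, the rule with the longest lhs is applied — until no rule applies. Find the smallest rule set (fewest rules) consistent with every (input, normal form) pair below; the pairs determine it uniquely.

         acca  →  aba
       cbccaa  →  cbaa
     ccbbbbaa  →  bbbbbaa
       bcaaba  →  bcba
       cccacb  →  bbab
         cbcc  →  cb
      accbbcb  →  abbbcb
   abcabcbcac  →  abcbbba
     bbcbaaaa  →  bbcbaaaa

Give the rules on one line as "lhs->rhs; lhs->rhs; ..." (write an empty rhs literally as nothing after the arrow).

  | acca => aba
  | cbccaa => cbcaa => cbaa
  | ccbbbbaa => bbbbbaa
  | bcaaba => bcaba => bcba

ca->c; cac->ba; cbc->cb; cc->b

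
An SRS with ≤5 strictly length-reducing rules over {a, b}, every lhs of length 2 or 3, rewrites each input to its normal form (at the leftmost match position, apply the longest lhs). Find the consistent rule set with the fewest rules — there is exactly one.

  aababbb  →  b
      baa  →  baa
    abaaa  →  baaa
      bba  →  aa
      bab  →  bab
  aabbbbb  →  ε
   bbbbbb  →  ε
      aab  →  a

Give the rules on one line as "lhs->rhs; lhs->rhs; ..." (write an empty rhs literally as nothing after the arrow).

  | aababbb => bbabbb => aabbb => bbbb => b
  | baa
  | abaaa => baaa
  | bba => aa

aab->bb; aba->ba; bb->a; bbb->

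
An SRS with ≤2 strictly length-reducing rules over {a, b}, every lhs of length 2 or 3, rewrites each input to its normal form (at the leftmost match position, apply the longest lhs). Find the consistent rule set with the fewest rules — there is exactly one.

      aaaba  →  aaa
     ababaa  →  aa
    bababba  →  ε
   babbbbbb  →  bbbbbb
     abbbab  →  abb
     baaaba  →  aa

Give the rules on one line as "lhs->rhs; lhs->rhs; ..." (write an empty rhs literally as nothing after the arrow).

ba->; bba->

  | aaaba => aaa
  | ababaa => abaa => aa
  | bababba => babba => bba => ε
  | babbbbbb => bbbbbb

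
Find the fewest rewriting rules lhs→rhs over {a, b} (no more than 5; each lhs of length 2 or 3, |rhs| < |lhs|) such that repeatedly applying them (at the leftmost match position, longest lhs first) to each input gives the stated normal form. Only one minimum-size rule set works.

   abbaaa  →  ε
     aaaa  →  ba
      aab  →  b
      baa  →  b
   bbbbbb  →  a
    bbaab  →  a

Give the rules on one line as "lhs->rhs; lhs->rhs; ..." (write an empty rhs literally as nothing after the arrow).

  | abbaaa => abaaa => abb => aa => ε
  | aaaa => ba
  | aab => b
  | baa => b

aa->; aaa->b; bb->a; bba->ba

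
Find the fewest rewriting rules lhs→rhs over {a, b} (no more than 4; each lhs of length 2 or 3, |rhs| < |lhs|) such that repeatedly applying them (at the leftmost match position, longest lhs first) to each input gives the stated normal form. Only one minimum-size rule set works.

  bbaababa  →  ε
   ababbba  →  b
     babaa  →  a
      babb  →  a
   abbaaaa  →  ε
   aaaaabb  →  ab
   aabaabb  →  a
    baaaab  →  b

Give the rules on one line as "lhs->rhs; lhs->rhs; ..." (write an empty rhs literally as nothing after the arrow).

  | bbaababa => aaababa => bababa => baba => ba => ε
  | ababbba => abbba => aaba => bba => aa => b
  | babaa => baa => a
  | babb => bb => a

aa->b; ba->; bb->a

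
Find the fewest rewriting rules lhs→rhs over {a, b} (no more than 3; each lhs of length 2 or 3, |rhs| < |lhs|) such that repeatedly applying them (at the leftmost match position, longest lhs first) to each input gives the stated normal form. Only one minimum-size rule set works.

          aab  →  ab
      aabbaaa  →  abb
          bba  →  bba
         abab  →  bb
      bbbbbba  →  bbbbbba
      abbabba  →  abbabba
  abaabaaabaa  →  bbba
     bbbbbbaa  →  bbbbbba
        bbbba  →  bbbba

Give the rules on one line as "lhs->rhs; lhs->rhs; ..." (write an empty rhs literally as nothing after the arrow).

  | aab => ab
  | aabbaaa => abbaaa => abb
  | bba
  | abab => bb

aa->a; aaa->; aba->b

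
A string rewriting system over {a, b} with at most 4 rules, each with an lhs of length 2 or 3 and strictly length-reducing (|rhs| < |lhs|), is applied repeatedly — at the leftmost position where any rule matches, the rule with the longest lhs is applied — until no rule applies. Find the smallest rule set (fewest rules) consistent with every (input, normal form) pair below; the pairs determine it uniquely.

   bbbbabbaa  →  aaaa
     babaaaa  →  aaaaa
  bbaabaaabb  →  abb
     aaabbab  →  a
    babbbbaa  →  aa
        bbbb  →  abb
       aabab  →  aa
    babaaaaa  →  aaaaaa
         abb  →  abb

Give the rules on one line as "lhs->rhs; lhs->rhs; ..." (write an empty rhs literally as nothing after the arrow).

aab->ab; ba->; bab->a; bbb->ab

  | bbbbabbaa => abbabbaa => ababaa => aaaa
  | babaaaa => aaaaa
  | bbaabaaabb => babaaabb => aaaabb => aaabb => aabb => abb
  | aaabbab => aabbab => abbab => aba => a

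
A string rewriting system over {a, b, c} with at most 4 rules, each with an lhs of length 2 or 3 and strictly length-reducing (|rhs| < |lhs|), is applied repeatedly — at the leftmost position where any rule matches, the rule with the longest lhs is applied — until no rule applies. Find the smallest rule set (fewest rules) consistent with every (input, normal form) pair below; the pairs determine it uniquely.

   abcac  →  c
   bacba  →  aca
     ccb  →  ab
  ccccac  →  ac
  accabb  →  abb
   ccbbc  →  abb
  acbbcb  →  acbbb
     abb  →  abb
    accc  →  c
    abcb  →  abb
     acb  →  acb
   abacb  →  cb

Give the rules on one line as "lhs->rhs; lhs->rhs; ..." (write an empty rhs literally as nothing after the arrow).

  | abcac => abac => aac => c
  | bacba => acba => aca
  | ccb => ab
  | ccccac => accac => aaac => ac

aa->; ba->a; bc->b; cc->a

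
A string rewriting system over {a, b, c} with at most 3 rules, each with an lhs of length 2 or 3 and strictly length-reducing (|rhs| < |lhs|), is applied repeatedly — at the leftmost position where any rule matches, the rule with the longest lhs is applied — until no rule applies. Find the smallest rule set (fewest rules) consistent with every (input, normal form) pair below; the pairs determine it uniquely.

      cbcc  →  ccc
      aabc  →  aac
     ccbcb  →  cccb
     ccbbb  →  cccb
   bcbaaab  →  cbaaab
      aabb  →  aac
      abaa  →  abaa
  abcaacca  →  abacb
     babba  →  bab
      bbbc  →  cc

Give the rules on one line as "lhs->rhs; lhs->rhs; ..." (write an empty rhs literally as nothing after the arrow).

  | cbcc => ccc
  | aabc => aac
  | ccbcb => cccb
  | ccbbb => cccb

bb->c; bc->c; ca->b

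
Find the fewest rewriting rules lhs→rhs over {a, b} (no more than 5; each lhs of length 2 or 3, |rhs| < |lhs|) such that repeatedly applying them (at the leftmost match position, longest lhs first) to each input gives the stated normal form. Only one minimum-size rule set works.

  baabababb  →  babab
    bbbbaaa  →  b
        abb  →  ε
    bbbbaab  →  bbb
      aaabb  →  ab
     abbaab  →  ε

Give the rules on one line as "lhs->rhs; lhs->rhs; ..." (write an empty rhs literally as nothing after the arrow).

aab->; abb->; baa->ba; bba->b

  | baabababb => babababb => babab
  | bbbbaaa => bbbaa => bba => b
  | abb => ε
  | bbbbaab => bbbab => bbb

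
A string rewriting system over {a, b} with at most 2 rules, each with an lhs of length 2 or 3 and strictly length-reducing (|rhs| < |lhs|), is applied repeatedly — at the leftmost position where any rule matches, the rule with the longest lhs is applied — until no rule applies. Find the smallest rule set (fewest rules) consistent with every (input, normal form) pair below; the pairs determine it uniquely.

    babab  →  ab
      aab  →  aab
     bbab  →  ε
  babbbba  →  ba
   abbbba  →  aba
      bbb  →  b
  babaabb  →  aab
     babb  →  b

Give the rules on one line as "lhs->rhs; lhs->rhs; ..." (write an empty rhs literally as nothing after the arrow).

  | babab => ab
  | aab
  | bbab => bab => ε
  | babbbba => bbba => bba => ba

bab->; bb->b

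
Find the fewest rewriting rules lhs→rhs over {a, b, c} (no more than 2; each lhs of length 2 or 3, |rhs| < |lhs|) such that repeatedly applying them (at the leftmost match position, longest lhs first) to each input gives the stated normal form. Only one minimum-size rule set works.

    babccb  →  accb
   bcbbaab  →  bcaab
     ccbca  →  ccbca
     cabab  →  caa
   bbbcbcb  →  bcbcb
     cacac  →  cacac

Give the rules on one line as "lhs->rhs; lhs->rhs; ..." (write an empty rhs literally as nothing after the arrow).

bab->a; bb->

  | babccb => accb
  | bcbbaab => bcaab
  | ccbca
  | cabab => caa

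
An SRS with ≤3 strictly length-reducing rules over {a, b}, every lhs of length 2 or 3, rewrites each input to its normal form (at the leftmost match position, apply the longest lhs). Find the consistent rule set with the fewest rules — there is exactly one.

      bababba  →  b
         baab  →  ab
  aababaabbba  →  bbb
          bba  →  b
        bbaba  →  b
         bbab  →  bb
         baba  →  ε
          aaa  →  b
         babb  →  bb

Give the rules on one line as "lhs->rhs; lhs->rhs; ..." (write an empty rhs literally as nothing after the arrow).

aaa->b; ba->

  | bababba => babba => bba => b
  | baab => ab
  | aababaabbba => aabaabbba => aaabbba => bbbba => bbb
  | bba => b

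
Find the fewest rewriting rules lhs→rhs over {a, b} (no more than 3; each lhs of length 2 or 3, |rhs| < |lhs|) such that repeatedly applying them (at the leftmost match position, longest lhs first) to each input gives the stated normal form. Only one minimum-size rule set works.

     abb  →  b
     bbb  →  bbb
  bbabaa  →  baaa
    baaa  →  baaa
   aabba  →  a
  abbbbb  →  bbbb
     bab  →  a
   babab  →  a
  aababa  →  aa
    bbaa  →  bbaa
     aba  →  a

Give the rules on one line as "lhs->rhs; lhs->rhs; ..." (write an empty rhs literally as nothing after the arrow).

ab->; bab->a

  | abb => b
  | bbb
  | bbabaa => baaa
  | baaa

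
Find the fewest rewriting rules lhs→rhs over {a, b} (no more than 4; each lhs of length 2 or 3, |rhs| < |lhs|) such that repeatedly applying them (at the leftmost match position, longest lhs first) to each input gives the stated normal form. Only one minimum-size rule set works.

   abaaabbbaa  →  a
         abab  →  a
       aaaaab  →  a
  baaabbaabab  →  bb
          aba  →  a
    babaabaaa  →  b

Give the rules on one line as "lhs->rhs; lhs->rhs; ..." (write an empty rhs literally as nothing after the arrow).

aa->a; ab->a; baa->b

  | abaaabbbaa => aaaabbbaa => aaabbbaa => aabbbaa => abbbaa => abbaa => abaa => aaa => aa => a
  | abab => aab => ab => a
  | aaaaab => aaaab => aaab => aab => ab => a
  | baaabbaabab => babbaabab => babaabab => baaabab => babab => baab => bb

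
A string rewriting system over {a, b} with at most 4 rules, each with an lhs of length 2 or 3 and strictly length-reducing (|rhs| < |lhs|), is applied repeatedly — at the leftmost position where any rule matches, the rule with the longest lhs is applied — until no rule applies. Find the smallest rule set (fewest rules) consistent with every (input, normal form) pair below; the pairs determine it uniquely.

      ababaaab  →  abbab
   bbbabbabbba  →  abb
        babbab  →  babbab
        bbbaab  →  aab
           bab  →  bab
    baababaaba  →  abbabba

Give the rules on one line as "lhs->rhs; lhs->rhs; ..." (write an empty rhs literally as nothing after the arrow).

aba->ab; baa->ab; bbb->

  | ababaaab => abbaaab => ababab => abbab
  | bbbabbabbba => abbabbba => abbaa => abab => abb
  | babbab
  | bbbaab => aab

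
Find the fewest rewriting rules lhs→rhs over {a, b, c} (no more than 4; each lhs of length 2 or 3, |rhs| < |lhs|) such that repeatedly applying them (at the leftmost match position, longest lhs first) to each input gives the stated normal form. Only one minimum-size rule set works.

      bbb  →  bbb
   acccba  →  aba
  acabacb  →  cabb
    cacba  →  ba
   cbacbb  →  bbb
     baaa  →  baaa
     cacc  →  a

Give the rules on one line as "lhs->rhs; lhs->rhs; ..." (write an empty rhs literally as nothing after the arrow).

ac->c; cb->b; ccc->a

  | bbb
  | acccba => cccba => aba
  | acabacb => cabacb => cabcb => cabb
  | cacba => ccba => cba => ba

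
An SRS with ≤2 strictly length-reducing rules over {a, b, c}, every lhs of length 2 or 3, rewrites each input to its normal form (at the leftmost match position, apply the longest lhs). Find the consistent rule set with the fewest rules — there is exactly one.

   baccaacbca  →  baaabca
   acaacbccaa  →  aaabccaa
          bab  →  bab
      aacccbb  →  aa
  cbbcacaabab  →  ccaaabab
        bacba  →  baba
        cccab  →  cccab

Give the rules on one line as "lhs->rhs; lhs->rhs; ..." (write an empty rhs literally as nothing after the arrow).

  | baccaacbca => bacaacbca => baaacbca => baaabca
  | acaacbccaa => aaacbccaa => aaabccaa
  | bab
  | aacccbb => aaccbb => aacbb => aabb => aa

ac->a; bb->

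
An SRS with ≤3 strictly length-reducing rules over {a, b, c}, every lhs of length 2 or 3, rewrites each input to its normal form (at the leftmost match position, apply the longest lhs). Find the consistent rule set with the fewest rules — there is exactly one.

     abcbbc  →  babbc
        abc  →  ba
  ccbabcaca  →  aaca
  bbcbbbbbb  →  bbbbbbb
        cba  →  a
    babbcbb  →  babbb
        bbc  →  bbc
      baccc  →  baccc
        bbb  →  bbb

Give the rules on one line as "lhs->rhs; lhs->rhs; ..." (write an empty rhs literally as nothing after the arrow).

abc->ba; cb->

  | abcbbc => babbc
  | abc => ba
  | ccbabcaca => cabcaca => cbaaca => aaca
  | bbcbbbbbb => bbbbbbb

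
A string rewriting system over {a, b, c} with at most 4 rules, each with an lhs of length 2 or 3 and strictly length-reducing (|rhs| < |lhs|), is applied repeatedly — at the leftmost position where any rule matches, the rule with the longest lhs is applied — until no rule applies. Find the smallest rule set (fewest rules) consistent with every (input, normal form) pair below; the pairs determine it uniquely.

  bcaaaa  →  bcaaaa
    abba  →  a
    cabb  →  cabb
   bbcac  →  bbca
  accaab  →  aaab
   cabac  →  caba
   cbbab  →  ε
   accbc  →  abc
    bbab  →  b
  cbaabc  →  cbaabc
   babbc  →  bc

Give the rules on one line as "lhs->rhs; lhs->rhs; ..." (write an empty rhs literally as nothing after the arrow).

ac->a; bab->; bba->; cbb->b

  | bcaaaa
  | abba => a
  | cabb
  | bbcac => bbca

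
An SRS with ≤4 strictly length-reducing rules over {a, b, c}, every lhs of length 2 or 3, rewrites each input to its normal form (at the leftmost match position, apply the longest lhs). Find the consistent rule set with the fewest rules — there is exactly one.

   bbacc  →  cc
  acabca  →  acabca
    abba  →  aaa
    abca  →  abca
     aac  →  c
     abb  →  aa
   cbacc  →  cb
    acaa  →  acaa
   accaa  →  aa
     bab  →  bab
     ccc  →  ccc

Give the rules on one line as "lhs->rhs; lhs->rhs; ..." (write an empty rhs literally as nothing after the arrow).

aac->c; acc->; bb->a

  | bbacc => aacc => cc
  | acabca
  | abba => aaa
  | abca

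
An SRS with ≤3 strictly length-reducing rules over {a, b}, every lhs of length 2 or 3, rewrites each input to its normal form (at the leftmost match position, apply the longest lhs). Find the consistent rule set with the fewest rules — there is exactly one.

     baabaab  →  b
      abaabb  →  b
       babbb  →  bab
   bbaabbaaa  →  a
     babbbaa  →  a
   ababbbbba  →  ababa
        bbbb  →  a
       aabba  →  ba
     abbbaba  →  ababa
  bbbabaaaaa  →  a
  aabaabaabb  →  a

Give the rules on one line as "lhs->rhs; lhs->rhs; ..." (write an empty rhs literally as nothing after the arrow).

aa->b; bb->a; bbb->b

  | baabaab => bbbaab => baab => bbb => b
  | abaabb => abbbb => abb => aa => b
  | babbb => bab
  | bbaabbaaa => aaabbaaa => babbaaa => baaaaa => bbaaa => aaaa => baa => bb => a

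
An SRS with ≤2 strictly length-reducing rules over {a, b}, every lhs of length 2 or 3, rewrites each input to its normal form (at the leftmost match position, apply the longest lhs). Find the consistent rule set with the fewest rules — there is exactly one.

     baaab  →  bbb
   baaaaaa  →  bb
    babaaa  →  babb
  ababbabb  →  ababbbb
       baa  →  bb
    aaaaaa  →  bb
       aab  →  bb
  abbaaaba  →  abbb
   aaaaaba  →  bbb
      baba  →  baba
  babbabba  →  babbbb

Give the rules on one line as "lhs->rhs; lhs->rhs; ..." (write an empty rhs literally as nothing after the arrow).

aa->b; bba->bb

  | baaab => bbab => bbb
  | baaaaaa => bbaaaa => bbaaa => bbaa => bba => bb
  | babaaa => babba => babb
  | ababbabb => ababbbb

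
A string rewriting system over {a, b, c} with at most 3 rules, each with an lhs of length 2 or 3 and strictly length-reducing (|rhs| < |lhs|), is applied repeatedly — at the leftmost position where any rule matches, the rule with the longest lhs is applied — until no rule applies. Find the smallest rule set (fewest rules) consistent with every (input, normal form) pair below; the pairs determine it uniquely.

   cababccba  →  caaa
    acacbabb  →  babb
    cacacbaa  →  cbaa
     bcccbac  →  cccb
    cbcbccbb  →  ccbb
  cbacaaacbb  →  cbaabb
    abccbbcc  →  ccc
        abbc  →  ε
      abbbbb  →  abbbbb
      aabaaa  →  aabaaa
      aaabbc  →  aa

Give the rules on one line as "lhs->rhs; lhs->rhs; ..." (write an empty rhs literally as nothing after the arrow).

  | cababccba => cabaccba => cabcba => caaa
  | acacbabb => acbabb => babb
  | cacacbaa => cacbaa => cbaa
  | bcccbac => cccbac => cccb

ac->; bc->c; bcb->a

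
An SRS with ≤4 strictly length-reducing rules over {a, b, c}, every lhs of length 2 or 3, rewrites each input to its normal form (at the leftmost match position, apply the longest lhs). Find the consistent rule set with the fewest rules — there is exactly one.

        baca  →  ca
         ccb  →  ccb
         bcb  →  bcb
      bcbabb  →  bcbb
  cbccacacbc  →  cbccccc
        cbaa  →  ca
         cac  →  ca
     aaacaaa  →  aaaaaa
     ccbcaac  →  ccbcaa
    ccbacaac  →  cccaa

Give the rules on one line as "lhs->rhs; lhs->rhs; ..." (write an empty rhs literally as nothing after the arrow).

aab->cc; ac->a; ba->

  | baca => ca
  | ccb
  | bcb
  | bcbabb => bcbb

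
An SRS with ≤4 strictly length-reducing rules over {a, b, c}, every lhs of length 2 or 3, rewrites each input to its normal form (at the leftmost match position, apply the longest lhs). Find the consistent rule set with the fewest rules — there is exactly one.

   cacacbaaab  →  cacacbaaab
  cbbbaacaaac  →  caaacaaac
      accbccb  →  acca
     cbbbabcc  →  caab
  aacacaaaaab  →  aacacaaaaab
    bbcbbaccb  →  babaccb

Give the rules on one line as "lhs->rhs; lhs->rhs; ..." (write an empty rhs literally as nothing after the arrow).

  | cacacbaaab
  | cbbbaacaaac => caaacaaac
  | accbccb => accbcb => acca
  | cbbbabcc => caabcc => caabc => caab

bbb->a; bc->b; bcb->a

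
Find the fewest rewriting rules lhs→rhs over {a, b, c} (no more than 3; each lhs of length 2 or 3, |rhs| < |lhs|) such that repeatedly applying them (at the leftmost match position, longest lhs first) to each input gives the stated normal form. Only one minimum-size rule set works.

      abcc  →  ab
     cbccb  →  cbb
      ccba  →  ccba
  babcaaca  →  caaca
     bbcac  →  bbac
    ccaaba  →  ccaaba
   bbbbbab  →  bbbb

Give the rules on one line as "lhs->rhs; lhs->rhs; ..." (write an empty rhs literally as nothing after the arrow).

bab->; bc->b

  | abcc => abc => ab
  | cbccb => cbcb => cbb
  | ccba
  | babcaaca => caaca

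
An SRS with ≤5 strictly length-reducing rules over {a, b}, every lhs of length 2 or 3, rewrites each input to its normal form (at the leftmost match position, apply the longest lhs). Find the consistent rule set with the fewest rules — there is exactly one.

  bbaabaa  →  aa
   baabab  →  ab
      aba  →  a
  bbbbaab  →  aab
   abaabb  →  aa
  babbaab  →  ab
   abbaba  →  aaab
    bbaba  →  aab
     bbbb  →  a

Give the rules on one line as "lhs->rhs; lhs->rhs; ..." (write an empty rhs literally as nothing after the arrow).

ba->; bb->; bba->ab; bbb->ab

  | bbaabaa => ababaa => abaa => aa
  | baabab => abab => ab
  | aba => a
  | bbbbaab => abbaab => aabab => aab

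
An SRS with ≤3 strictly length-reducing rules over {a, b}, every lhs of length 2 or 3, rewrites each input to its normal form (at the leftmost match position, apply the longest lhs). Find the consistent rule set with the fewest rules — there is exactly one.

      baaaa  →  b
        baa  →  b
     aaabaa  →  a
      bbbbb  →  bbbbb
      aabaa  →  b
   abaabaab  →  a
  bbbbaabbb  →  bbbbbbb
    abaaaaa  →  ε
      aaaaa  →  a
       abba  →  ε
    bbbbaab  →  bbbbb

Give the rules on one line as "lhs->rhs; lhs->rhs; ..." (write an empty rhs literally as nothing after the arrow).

aa->; ab->a

  | baaaa => baa => b
  | baa => b
  | aaabaa => abaa => aaa => a
  | bbbbb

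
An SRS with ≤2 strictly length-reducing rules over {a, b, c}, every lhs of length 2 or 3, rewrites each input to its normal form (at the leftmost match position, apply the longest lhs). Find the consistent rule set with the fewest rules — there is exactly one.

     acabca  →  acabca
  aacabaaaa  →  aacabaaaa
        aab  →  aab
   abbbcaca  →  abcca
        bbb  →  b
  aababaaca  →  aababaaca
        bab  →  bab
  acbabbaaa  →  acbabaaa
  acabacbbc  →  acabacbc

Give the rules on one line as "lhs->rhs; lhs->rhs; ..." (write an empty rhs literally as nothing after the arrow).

  | acabca
  | aacabaaaa
  | aab
  | abbbcaca => abbcaca => abcaca => abcca

bb->b; cac->cc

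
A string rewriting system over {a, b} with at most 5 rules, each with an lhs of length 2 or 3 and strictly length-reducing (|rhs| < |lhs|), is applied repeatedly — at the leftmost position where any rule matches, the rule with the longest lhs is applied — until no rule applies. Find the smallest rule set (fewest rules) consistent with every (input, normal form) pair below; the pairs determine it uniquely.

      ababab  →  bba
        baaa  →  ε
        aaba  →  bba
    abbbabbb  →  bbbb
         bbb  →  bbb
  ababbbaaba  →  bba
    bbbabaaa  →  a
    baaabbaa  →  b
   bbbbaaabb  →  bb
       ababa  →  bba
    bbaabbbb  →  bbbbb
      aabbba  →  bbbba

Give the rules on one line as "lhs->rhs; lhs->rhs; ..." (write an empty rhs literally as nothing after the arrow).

  | ababab => aabab => bbab => bba
  | baaa => aaa => ε
  | aaba => bba
  | abbbabbb => abbabbb => ababbb => aabbb => bbbb

aa->b; aaa->; ab->a; baa->aa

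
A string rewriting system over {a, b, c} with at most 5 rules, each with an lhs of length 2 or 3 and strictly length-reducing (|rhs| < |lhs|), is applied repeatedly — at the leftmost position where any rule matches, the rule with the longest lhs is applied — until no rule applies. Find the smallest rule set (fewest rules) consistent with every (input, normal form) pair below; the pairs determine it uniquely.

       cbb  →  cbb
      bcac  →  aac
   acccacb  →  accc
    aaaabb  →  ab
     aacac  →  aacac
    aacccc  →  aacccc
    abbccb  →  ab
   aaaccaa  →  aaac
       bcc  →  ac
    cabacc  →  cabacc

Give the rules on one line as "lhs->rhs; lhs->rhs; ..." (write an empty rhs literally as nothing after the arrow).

aab->cb; acb->; bc->a; caa->

  | cbb
  | bcac => aac
  | acccacb => accc
  | aaaabb => aacbb => ab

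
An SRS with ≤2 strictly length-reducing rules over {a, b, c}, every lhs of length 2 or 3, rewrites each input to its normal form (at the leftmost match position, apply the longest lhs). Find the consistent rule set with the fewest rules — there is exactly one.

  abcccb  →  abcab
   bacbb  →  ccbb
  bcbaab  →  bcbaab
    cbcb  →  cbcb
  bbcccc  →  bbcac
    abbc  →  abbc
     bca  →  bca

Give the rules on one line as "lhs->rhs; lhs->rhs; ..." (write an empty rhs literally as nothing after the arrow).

  | abcccb => abcab
  | bacbb => ccbb
  | bcbaab
  | cbcb

bac->cc; ccc->ca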